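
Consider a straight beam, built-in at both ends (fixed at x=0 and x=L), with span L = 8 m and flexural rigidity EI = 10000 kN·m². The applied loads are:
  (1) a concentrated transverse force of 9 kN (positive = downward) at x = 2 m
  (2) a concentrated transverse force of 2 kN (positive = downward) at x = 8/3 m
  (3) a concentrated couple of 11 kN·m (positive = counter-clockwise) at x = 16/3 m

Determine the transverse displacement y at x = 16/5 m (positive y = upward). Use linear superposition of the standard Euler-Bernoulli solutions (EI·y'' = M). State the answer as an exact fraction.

y(16/5) = -7261/2812500 m

Load 1 — point force P=9 kN at a=2 m (b=L-a=6):
  y_1 = -Pa²(L-x)²(3bL-(3b+a)(L-x))/(6L³EI)  [x>a] = -9·2²·(8-(16/5))²·(3·6·8-(3·6+2)·(8-(16/5)))/(6·8³·10000) = -81/62500 m
Load 2 — point force P=2 kN at a=8/3 m (b=L-a=16/3):
  y_2 = -Pa²(L-x)²(3bL-(3b+a)(L-x))/(6L³EI)  [x>a] = -2·(8/3)²·(8-(16/5))²·(3·(16/3)·8-(3·(16/3)+(8/3))·(8-(16/5)))/(6·8³·10000) = -32/78125 m
Load 3 — applied couple M₀=11 kN·m at a=16/3 m (b=L-a=8/3):
  y_3 = (R_Ax³/6 - M_Ax²/2)/EI  [x≤a] with R_A=11/6, M_A=11/3 = ((11/6)·(16/5)³/6 - (11/3)·(16/5)²/2)/10000 = -616/703125 m
Superposition: y = Σ y_i = -7261/2812500 m ≈ -0.002582 m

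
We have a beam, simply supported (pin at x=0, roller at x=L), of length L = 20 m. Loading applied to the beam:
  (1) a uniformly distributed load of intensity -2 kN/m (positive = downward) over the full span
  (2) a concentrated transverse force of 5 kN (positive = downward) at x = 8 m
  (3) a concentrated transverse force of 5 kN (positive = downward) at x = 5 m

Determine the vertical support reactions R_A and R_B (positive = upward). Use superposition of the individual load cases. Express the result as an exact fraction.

Load 1 — uniform load w=-2 kN/m over full span:
  R_A = wL/2 = (-2)·20/2 = -20 kN
  R_B = wL/2 = (-2)·20/2 = -20 kN
Load 2 — point force P=5 kN at a=8 m (b=L-a=12):
  R_A = Pb/L = 5·12/20 = 3 kN
  R_B = Pa/L = 5·8/20 = 2 kN
Load 3 — point force P=5 kN at a=5 m (b=L-a=15):
  R_A = Pb/L = 5·15/20 = 15/4 kN
  R_B = Pa/L = 5·5/20 = 5/4 kN
Superposition: R_A = -53/4 kN, R_B = -67/4 kN

R_A = -53/4 kN, R_B = -67/4 kN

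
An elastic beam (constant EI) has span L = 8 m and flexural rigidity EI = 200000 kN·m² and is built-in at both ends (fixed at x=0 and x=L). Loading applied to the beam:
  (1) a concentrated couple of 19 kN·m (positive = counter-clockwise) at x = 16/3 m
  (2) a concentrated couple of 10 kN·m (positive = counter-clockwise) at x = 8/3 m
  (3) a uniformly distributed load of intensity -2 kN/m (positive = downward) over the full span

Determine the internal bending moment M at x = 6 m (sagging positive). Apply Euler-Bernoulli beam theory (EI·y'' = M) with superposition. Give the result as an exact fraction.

M(6) = -23/3 kN·m

Load 1 — applied couple M₀=19 kN·m at a=16/3 m (b=L-a=8/3):
  M_1 = R_Ax - M_A - M₀  [x>a] with R_A=19/6, M_A=19/3 = (19/6)·6 - (19/3) - 19 = -19/3 kN·m
Load 2 — applied couple M₀=10 kN·m at a=8/3 m (b=L-a=16/3):
  M_2 = R_Ax - M_A - M₀  [x>a] with R_A=5/3, M_A=0 = (5/3)·6 - 0 - 10 = 0 kN·m
Load 3 — uniform load w=-2 kN/m over full span:
  M_3 = wLx/2 - wL²/12 - wx²/2 = (-2)·8·6/2 - (-2)·8²/12 - (-2)·6²/2 = -4/3 kN·m
Superposition: M = Σ M_i = -23/3 kN·m ≈ -7.666667 kN·m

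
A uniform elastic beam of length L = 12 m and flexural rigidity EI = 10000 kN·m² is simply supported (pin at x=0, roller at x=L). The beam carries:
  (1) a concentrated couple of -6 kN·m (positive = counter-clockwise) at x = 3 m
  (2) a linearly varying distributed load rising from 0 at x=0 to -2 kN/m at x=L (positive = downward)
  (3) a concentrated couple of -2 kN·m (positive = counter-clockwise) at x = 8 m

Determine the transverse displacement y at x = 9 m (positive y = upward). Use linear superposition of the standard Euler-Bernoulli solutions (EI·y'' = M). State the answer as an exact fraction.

y(9) = 2857/160000 m

Load 1 — applied couple M₀=-6 kN·m at a=3 m (b=L-a=9):
  y_1 = (M₀x³/(6L)-M₀(x-a)²/2+C₁x)/EI  [x>a] with C₁=M₀(3b²-L²)/(6L)=-33/4 = ((-6)·9³/(6·12)-(-6)·(9-3)²/2+(-33/4)·9)/10000 = -27/10000 m
Load 2 — triangular load w₀=-2 kN/m (0→w₀ over full span):
  y_2 = -w₀x(7L⁴-10L²x²+3x⁴)/(360LEI) = -(-2)·9·(7·12⁴-10·12²·9²+3·9⁴)/(360·12·10000) = 3213/160000 m
Load 3 — applied couple M₀=-2 kN·m at a=8 m (b=L-a=4):
  y_3 = (M₀x³/(6L)-M₀(x-a)²/2+C₁x)/EI  [x>a] with C₁=M₀(3b²-L²)/(6L)=8/3 = ((-2)·9³/(6·12)-(-2)·(9-8)²/2+(8/3)·9)/10000 = 19/40000 m
Superposition: y = Σ y_i = 2857/160000 m ≈ 0.017856 m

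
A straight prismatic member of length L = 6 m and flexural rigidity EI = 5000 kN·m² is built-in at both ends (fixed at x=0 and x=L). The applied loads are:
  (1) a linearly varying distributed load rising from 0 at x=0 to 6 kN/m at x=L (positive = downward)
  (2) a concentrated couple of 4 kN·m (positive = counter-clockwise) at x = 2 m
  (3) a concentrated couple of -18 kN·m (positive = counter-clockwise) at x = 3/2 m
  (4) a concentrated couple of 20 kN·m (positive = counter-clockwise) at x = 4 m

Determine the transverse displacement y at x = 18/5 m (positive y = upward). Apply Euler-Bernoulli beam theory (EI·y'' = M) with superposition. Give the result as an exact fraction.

Load 1 — triangular load w₀=6 kN/m (0→w₀ over full span):
  y_1 = -w₀x²(L-x)²(x+2L)/(120LEI) = -6·(18/5)²·(6-(18/5))²·((18/5)+2·6)/(120·6·5000) = -18954/9765625 m
Load 2 — applied couple M₀=4 kN·m at a=2 m (b=L-a=4):
  y_2 = (R_Ax³/6 - M_Ax²/2 - M₀(x-a)²/2)/EI  [x>a] with R_A=8/9, M_A=0 = ((8/9)·(18/5)³/6 - 0·(18/5)²/2 - 4·((18/5)-2)²/2)/5000 = 28/78125 m
Load 3 — applied couple M₀=-18 kN·m at a=3/2 m (b=L-a=9/2):
  y_3 = (R_Ax³/6 - M_Ax²/2 - M₀(x-a)²/2)/EI  [x>a] with R_A=-27/8, M_A=27/8 = ((-27/8)·(18/5)³/6 - (27/8)·(18/5)²/2 - (-18)·((18/5)-(3/2))²/2)/5000 = -1053/625000 m
Load 4 — applied couple M₀=20 kN·m at a=4 m (b=L-a=2):
  y_4 = (R_Ax³/6 - M_Ax²/2)/EI  [x≤a] with R_A=40/9, M_A=20/3 = ((40/9)·(18/5)³/6 - (20/3)·(18/5)²/2)/5000 = -27/15625 m
Superposition: y = Σ y_i = -390257/78125000 m ≈ -0.004995 m

y(18/5) = -390257/78125000 m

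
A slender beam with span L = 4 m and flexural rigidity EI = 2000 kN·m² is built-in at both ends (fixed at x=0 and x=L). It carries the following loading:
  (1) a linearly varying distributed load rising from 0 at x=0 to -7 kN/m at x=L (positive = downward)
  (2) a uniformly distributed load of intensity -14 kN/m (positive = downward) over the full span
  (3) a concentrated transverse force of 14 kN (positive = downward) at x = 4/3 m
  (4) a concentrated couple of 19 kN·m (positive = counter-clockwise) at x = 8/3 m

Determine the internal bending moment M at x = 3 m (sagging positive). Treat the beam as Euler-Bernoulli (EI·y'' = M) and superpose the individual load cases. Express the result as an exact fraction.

M(3) = -10991/1080 kN·m

Load 1 — triangular load w₀=-7 kN/m (0→w₀ over full span):
  M_1 = 3w₀Lx/20 - w₀L²/30 - w₀x³/(6L) = 3·(-7)·4·3/20 - (-7)·4²/30 - (-7)·3³/(6·4) = -119/120 kN·m
Load 2 — uniform load w=-14 kN/m over full span:
  M_2 = wLx/2 - wL²/12 - wx²/2 = (-14)·4·3/2 - (-14)·4²/12 - (-14)·3²/2 = -7/3 kN·m
Load 3 — point force P=14 kN at a=4/3 m (b=L-a=8/3):
  M_3 = Pa²(a+3b)(L-x)/L³ - Pa²b/L²  [x>a] = 14·(4/3)²·((4/3)+3·(8/3))·(4-3)/4³ - 14·(4/3)²·(8/3)/4² = -14/27 kN·m
Load 4 — applied couple M₀=19 kN·m at a=8/3 m (b=L-a=4/3):
  M_4 = R_Ax - M_A - M₀  [x>a] with R_A=19/3, M_A=19/3 = (19/3)·3 - (19/3) - 19 = -19/3 kN·m
Superposition: M = Σ M_i = -10991/1080 kN·m ≈ -10.176852 kN·m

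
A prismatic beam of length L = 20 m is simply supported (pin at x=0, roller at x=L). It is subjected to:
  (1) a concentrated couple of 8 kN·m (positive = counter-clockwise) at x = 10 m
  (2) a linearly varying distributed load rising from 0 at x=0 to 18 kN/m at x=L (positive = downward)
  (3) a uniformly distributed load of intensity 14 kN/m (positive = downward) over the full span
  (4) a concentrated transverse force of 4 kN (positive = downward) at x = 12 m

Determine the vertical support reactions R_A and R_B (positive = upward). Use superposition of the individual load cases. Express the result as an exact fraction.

R_A = 202 kN, R_B = 262 kN

Load 1 — applied couple M₀=8 kN·m at a=10 m (b=L-a=10):
  R_A = M₀/L = 8/20 = 2/5 kN
  R_B = -M₀/L = -8/20 = -2/5 kN
Load 2 — triangular load w₀=18 kN/m (0→w₀ over full span):
  R_A = w₀L/6 = 18·20/6 = 60 kN
  R_B = w₀L/3 = 18·20/3 = 120 kN
Load 3 — uniform load w=14 kN/m over full span:
  R_A = wL/2 = 14·20/2 = 140 kN
  R_B = wL/2 = 14·20/2 = 140 kN
Load 4 — point force P=4 kN at a=12 m (b=L-a=8):
  R_A = Pb/L = 4·8/20 = 8/5 kN
  R_B = Pa/L = 4·12/20 = 12/5 kN
Superposition: R_A = 202 kN, R_B = 262 kN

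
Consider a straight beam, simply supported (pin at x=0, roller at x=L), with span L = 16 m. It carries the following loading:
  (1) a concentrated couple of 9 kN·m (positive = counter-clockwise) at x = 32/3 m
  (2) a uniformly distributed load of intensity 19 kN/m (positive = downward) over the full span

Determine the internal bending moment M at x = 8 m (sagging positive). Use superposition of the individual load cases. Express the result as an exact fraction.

M(8) = 1225/2 kN·m

Load 1 — applied couple M₀=9 kN·m at a=32/3 m (b=L-a=16/3):
  M_1 = M₀x/L  [x≤a] = 9·8/16 = 9/2 kN·m
Load 2 — uniform load w=19 kN/m over full span:
  M_2 = wx(L-x)/2 = 19·8·(16-8)/2 = 608 kN·m
Superposition: M = Σ M_i = 1225/2 kN·m ≈ 612.500000 kN·m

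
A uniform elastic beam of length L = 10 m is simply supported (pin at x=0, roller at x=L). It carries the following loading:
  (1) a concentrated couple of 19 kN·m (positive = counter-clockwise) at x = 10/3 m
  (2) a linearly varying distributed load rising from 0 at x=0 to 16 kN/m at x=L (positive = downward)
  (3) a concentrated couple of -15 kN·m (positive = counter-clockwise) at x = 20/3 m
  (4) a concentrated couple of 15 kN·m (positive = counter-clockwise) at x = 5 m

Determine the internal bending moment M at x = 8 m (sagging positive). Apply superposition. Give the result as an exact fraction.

Load 1 — applied couple M₀=19 kN·m at a=10/3 m (b=L-a=20/3):
  M_1 = M₀x/L - M₀  [x>a] = 19·8/10 - 19 = -19/5 kN·m
Load 2 — triangular load w₀=16 kN/m (0→w₀ over full span):
  M_2 = w₀Lx/6 - w₀x³/(6L) = 16·10·8/6 - 16·8³/(6·10) = 384/5 kN·m
Load 3 — applied couple M₀=-15 kN·m at a=20/3 m (b=L-a=10/3):
  M_3 = M₀x/L - M₀  [x>a] = (-15)·8/10 - (-15) = 3 kN·m
Load 4 — applied couple M₀=15 kN·m at a=5 m (b=L-a=5):
  M_4 = M₀x/L - M₀  [x>a] = 15·8/10 - 15 = -3 kN·m
Superposition: M = Σ M_i = 73 kN·m ≈ 73.000000 kN·m

M(8) = 73 kN·m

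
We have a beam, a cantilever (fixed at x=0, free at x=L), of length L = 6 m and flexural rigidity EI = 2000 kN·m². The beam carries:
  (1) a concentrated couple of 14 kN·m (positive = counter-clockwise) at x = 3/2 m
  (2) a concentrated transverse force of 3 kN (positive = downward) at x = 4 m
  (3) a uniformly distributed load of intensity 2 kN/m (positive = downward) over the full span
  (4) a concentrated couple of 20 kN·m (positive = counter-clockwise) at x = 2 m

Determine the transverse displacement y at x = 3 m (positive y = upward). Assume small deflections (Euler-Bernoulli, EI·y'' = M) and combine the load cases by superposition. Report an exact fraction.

Load 1 — applied couple M₀=14 kN·m at a=3/2 m (b=L-a=9/2):
  y_1 = M₀a(2x-a)/(2EI)  [x>a] = 14·(3/2)·(2·3-(3/2))/(2·2000) = 189/8000 m
Load 2 — point force P=3 kN at a=4 m (b=L-a=2):
  y_2 = -Px²(3a-x)/(6EI)  [x≤a] = -3·3²·(3·4-3)/(6·2000) = -81/4000 m
Load 3 — uniform load w=2 kN/m over full span:
  y_3 = -wx²(x²-4Lx+6L²)/(24EI) = -2·3²·(3²-4·6·3+6·6²)/(24·2000) = -459/8000 m
Load 4 — applied couple M₀=20 kN·m at a=2 m (b=L-a=4):
  y_4 = M₀a(2x-a)/(2EI)  [x>a] = 20·2·(2·3-2)/(2·2000) = 1/25 m
Superposition: y = Σ y_i = -7/500 m ≈ -0.014000 m

y(3) = -7/500 m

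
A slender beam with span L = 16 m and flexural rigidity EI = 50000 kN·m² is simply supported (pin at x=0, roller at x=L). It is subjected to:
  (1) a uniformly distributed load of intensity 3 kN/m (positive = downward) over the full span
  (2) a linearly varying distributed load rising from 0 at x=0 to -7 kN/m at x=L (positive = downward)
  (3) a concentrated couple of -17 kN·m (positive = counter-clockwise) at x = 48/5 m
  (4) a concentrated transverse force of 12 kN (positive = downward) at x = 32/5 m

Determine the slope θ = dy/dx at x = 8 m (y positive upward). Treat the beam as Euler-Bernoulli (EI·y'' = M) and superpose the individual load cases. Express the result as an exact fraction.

θ(8) = 24103/28125000 rad

Load 1 — uniform load w=3 kN/m over full span:
  θ_1 = -w(L³-6Lx²+4x³)/(24EI) = -3·(16³-6·16·8²+4·8³)/(24·50000) = 0 rad
Load 2 — triangular load w₀=-7 kN/m (0→w₀ over full span):
  θ_2 = -w₀(7L⁴-30L²x²+15x⁴)/(360LEI) = -(-7)·(7·16⁴-30·16²·8²+15·8⁴)/(360·16·50000) = 98/140625 rad
Load 3 — applied couple M₀=-17 kN·m at a=48/5 m (b=L-a=32/5):
  θ_3 = (M₀x²/(2L)+C₁)/EI  [x≤a] with C₁=M₀(3b²-L²)/(6L)=1768/75 = ((-17)·8²/(2·16)+(1768/75))/50000 = -391/1875000 rad
Load 4 — point force P=12 kN at a=32/5 m (b=L-a=48/5):
  θ_4 = -Pa(2L²-6Lx+3x²+a²)/(6LEI)  [x>a] = -12·(32/5)·(2·16²-6·16·8+3·8²+(32/5)²)/(6·16·50000) = 144/390625 rad
Superposition: θ = Σ θ_i = 24103/28125000 rad ≈ 0.000857 rad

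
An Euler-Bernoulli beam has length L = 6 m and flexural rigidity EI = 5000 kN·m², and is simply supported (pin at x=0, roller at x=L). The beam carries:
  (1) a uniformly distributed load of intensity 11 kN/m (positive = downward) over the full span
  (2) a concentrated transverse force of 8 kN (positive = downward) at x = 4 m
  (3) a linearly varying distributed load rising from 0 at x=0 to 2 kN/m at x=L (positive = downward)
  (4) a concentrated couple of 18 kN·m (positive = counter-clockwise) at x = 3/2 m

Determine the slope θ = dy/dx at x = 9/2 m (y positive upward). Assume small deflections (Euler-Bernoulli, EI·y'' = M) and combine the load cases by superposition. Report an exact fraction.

Load 1 — uniform load w=11 kN/m over full span:
  θ_1 = -w(L³-6Lx²+4x³)/(24EI) = -11·(6³-6·6·(9/2)²+4·(9/2)³)/(24·5000) = 1089/80000 rad
Load 2 — point force P=8 kN at a=4 m (b=L-a=2):
  θ_2 = -Pa(2L²-6Lx+3x²+a²)/(6LEI)  [x>a] = -8·4·(2·6²-6·6·(9/2)+3·(9/2)²+4²)/(6·6·5000) = 53/22500 rad
Load 3 — triangular load w₀=2 kN/m (0→w₀ over full span):
  θ_3 = -w₀(7L⁴-30L²x²+15x⁴)/(360LEI) = -2·(7·6⁴-30·6²·(9/2)²+15·(9/2)⁴)/(360·6·5000) = 3939/3200000 rad
Load 4 — applied couple M₀=18 kN·m at a=3/2 m (b=L-a=9/2):
  θ_4 = (M₀x²/(2L)-M₀(x-a)+C₁)/EI  [x>a] with C₁=M₀(3b²-L²)/(6L)=99/8 = (18·(9/2)²/(2·6)-18·((9/2)-(3/2))+(99/8))/5000 = -9/4000 rad
Superposition: θ = Σ θ_i = 430531/28800000 rad ≈ 0.014949 rad

θ(9/2) = 430531/28800000 rad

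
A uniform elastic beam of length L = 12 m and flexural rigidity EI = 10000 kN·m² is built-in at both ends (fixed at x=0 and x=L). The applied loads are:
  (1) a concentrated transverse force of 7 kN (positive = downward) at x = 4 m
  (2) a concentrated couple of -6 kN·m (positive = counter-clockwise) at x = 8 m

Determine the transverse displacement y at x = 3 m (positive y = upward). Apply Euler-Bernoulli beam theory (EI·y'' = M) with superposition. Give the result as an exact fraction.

Load 1 — point force P=7 kN at a=4 m (b=L-a=8):
  y_1 = -Pb²x²(3aL-(3a+b)x)/(6L³EI)  [x≤a] = -7·8²·3²·(3·4·12-(3·4+8)·3)/(6·12³·10000) = -49/15000 m
Load 2 — applied couple M₀=-6 kN·m at a=8 m (b=L-a=4):
  y_2 = (R_Ax³/6 - M_Ax²/2)/EI  [x≤a] with R_A=-2/3, M_A=-2 = ((-2/3)·3³/6 - (-2)·3²/2)/10000 = 3/5000 m
Superposition: y = Σ y_i = -1/375 m ≈ -0.002667 m

y(3) = -1/375 m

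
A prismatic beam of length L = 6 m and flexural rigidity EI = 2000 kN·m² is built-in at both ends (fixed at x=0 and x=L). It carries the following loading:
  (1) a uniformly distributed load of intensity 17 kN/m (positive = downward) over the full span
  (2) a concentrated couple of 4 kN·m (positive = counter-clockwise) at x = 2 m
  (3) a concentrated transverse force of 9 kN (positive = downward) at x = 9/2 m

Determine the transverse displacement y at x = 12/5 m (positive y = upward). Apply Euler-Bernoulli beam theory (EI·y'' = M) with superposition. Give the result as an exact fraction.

Load 1 — uniform load w=17 kN/m over full span:
  y_1 = -wx²(L-x)²/(24EI) = -17·(12/5)²·(6-(12/5))²/(24·2000) = -4131/156250 m
Load 2 — applied couple M₀=4 kN·m at a=2 m (b=L-a=4):
  y_2 = (R_Ax³/6 - M_Ax²/2 - M₀(x-a)²/2)/EI  [x>a] with R_A=8/9, M_A=0 = ((8/9)·(12/5)³/6 - 0·(12/5)²/2 - 4·((12/5)-2)²/2)/2000 = 27/31250 m
Load 3 — point force P=9 kN at a=9/2 m (b=L-a=3/2):
  y_3 = -Pb²x²(3aL-(3a+b)x)/(6L³EI)  [x≤a] = -9·(3/2)²·(12/5)²·(3·(9/2)·6-(3·(9/2)+(3/2))·(12/5))/(6·6³·2000) = -81/40000 m
Superposition: y = Σ y_i = -137997/5000000 m ≈ -0.027599 m

y(12/5) = -137997/5000000 m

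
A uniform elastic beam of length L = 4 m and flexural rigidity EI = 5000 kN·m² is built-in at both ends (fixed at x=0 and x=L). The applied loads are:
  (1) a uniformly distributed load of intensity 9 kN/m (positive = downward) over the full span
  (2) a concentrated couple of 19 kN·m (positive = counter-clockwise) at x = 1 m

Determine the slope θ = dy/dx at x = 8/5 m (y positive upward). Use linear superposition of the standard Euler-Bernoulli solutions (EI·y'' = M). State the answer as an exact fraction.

Load 1 — uniform load w=9 kN/m over full span:
  θ_1 = -wx(L-x)(L-2x)/(12EI) = -9·(8/5)·(4-(8/5))·(4-2·(8/5))/(12·5000) = -36/78125 rad
Load 2 — applied couple M₀=19 kN·m at a=1 m (b=L-a=3):
  θ_2 = (R_Ax²/2 - M_Ax - M₀(x-a))/EI  [x>a] with R_A=171/32, M_A=-57/16 = ((171/32)·(8/5)²/2 - (-57/16)·(8/5) - 19·((8/5)-1))/5000 = 57/250000 rad
Superposition: θ = Σ θ_i = -291/1250000 rad ≈ -0.000233 rad

θ(8/5) = -291/1250000 rad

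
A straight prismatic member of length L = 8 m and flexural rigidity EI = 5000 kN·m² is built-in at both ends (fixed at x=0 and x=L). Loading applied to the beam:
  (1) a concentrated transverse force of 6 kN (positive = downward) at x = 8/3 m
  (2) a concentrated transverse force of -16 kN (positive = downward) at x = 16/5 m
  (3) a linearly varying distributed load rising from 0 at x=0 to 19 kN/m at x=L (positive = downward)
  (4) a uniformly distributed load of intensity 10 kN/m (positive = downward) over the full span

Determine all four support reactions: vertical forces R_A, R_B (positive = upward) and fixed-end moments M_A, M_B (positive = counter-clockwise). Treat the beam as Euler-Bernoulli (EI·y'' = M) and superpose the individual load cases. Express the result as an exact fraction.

R_A = 63986/1125 kN, M_A = 92864/1125 kN·m, R_B = 100264/1125 kN, M_B = -118576/1125 kN·m

Load 1 — point force P=6 kN at a=8/3 m (b=L-a=16/3):
  R_A = Pb²(3a+b)/L³ = 6·(16/3)²·(3·(8/3)+(16/3))/8³ = 40/9 kN
  M_A = Pab²/L² = 6·(8/3)·(16/3)²/8² = 64/9 kN·m
  R_B = Pa²(a+3b)/L³ = 6·(8/3)²·((8/3)+3·(16/3))/8³ = 14/9 kN
  M_B = -Pa²b/L² = -6·(8/3)²·(16/3)/8² = -32/9 kN·m
Load 2 — point force P=-16 kN at a=16/5 m (b=L-a=24/5):
  R_A = Pb²(3a+b)/L³ = (-16)·(24/5)²·(3·(16/5)+(24/5))/8³ = -1296/125 kN
  M_A = Pab²/L² = (-16)·(16/5)·(24/5)²/8² = -2304/125 kN·m
  R_B = Pa²(a+3b)/L³ = (-16)·(16/5)²·((16/5)+3·(24/5))/8³ = -704/125 kN
  M_B = -Pa²b/L² = -(-16)·(16/5)²·(24/5)/8² = 1536/125 kN·m
Load 3 — triangular load w₀=19 kN/m (0→w₀ over full span):
  R_A = 3w₀L/20 = 3·19·8/20 = 114/5 kN
  M_A = w₀L²/30 = 19·8²/30 = 608/15 kN·m
  R_B = 7w₀L/20 = 7·19·8/20 = 266/5 kN
  M_B = -w₀L²/20 = -19·8²/20 = -304/5 kN·m
Load 4 — uniform load w=10 kN/m over full span:
  R_A = wL/2 = 10·8/2 = 40 kN
  M_A = wL²/12 = 10·8²/12 = 160/3 kN·m
  R_B = wL/2 = 10·8/2 = 40 kN
  M_B = -wL²/12 = -10·8²/12 = -160/3 kN·m
Superposition: R_A = 63986/1125 kN, M_A = 92864/1125 kN·m, R_B = 100264/1125 kN, M_B = -118576/1125 kN·m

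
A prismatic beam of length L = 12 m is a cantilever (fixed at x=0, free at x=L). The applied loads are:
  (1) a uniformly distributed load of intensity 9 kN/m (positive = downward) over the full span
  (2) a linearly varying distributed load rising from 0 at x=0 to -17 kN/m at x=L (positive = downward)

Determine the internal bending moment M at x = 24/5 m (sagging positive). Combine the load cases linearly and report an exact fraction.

M(24/5) = 14904/125 kN·m

Load 1 — uniform load w=9 kN/m over full span:
  M_1 = -w(L-x)²/2 = -9·(12-(24/5))²/2 = -5832/25 kN·m
Load 2 — triangular load w₀=-17 kN/m (0→w₀ over full span):
  M_2 = w₀Lx/2 - w₀L²/3 - w₀x³/(6L) = (-17)·12·(24/5)/2 - (-17)·12²/3 - (-17)·(24/5)³/(6·12) = 44064/125 kN·m
Superposition: M = Σ M_i = 14904/125 kN·m ≈ 119.232000 kN·m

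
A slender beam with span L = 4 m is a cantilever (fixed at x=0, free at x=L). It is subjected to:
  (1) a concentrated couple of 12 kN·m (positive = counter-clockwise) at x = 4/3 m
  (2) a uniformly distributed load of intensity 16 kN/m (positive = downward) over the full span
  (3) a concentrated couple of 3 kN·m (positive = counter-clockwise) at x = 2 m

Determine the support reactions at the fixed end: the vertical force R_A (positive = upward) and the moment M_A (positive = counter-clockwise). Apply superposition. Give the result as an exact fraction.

Load 1 — applied couple M₀=12 kN·m at a=4/3 m (b=L-a=8/3):
  R_A = 0 kN
  M_A = -M₀ = -12 kN·m
Load 2 — uniform load w=16 kN/m over full span:
  R_A = wL = 16·4 = 64 kN
  M_A = wL²/2 = 16·4²/2 = 128 kN·m
Load 3 — applied couple M₀=3 kN·m at a=2 m (b=L-a=2):
  R_A = 0 kN
  M_A = -M₀ = -3 kN·m
Superposition: R_A = 64 kN, M_A = 113 kN·m

R_A = 64 kN, M_A = 113 kN·m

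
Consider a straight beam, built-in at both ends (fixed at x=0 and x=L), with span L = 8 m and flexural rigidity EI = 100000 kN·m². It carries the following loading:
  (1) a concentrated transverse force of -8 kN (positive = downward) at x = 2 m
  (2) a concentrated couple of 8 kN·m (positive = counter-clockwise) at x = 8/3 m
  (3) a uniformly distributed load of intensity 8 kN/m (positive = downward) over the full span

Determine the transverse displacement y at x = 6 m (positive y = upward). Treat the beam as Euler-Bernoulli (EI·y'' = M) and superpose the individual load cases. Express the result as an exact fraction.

Load 1 — point force P=-8 kN at a=2 m (b=L-a=6):
  y_1 = -Pa²(L-x)²(3bL-(3b+a)(L-x))/(6L³EI)  [x>a] = -(-8)·2²·(8-6)²·(3·6·8-(3·6+2)·(8-6))/(6·8³·100000) = 13/300000 m
Load 2 — applied couple M₀=8 kN·m at a=8/3 m (b=L-a=16/3):
  y_2 = (R_Ax³/6 - M_Ax²/2 - M₀(x-a)²/2)/EI  [x>a] with R_A=4/3, M_A=0 = ((4/3)·6³/6 - 0·6²/2 - 8·(6-(8/3))²/2)/100000 = 1/28125 m
Load 3 — uniform load w=8 kN/m over full span:
  y_3 = -wx²(L-x)²/(24EI) = -8·6²·(8-6)²/(24·100000) = -3/6250 m
Superposition: y = Σ y_i = -361/900000 m ≈ -0.000401 m

y(6) = -361/900000 m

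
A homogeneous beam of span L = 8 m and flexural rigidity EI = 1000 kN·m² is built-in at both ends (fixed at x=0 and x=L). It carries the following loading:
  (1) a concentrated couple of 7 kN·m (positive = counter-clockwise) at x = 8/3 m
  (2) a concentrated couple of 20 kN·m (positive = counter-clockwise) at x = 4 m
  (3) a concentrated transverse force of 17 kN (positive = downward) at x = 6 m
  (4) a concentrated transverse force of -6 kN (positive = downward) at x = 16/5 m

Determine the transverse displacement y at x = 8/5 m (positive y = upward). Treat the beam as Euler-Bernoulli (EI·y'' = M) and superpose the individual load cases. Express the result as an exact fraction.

y(8/5) = -112397/35156250 m

Load 1 — applied couple M₀=7 kN·m at a=8/3 m (b=L-a=16/3):
  y_1 = (R_Ax³/6 - M_Ax²/2)/EI  [x≤a] with R_A=7/6, M_A=0 = ((7/6)·(8/5)³/6 - 0·(8/5)²/2)/1000 = 112/140625 m
Load 2 — applied couple M₀=20 kN·m at a=4 m (b=L-a=4):
  y_2 = (R_Ax³/6 - M_Ax²/2)/EI  [x≤a] with R_A=15/4, M_A=5 = ((15/4)·(8/5)³/6 - 5·(8/5)²/2)/1000 = -12/3125 m
Load 3 — point force P=17 kN at a=6 m (b=L-a=2):
  y_3 = -Pb²x²(3aL-(3a+b)x)/(6L³EI)  [x≤a] = -17·2²·(8/5)²·(3·6·8-(3·6+2)·(8/5))/(6·8³·1000) = -119/18750 m
Load 4 — point force P=-6 kN at a=16/5 m (b=L-a=24/5):
  y_4 = -Pb²x²(3aL-(3a+b)x)/(6L³EI)  [x≤a] = -(-6)·(24/5)²·(8/5)²·(3·(16/5)·8-(3·(16/5)+(24/5))·(8/5))/(6·8³·1000) = 12096/1953125 m
Superposition: y = Σ y_i = -112397/35156250 m ≈ -0.003197 m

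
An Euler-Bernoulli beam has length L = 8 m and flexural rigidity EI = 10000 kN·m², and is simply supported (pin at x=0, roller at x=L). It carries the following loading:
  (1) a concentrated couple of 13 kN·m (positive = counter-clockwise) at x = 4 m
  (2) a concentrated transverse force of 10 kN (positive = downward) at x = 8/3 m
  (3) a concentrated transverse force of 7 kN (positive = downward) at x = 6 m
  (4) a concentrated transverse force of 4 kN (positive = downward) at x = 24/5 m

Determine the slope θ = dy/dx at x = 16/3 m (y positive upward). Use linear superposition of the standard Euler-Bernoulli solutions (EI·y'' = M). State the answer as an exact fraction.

θ(16/3) = 737851/202500000 rad

Load 1 — applied couple M₀=13 kN·m at a=4 m (b=L-a=4):
  θ_1 = (M₀x²/(2L)-M₀(x-a)+C₁)/EI  [x>a] with C₁=M₀(3b²-L²)/(6L)=-13/3 = (13·(16/3)²/(2·8)-13·((16/3)-4)+(-13/3))/10000 = 13/90000 rad
Load 2 — point force P=10 kN at a=8/3 m (b=L-a=16/3):
  θ_2 = -Pa(2L²-6Lx+3x²+a²)/(6LEI)  [x>a] = -10·(8/3)·(2·8²-6·8·(16/3)+3·(16/3)²+(8/3)²)/(6·8·10000) = 4/2025 rad
Load 3 — point force P=7 kN at a=6 m (b=L-a=2):
  θ_3 = -Pb(L²-b²-3x²)/(6LEI)  [x≤a] = -7·2·(8²-2²-3·(16/3)²)/(6·8·10000) = 133/180000 rad
Load 4 — point force P=4 kN at a=24/5 m (b=L-a=16/5):
  θ_4 = -Pa(2L²-6Lx+3x²+a²)/(6LEI)  [x>a] = -4·(24/5)·(2·8²-6·8·(16/3)+3·(16/3)²+(24/5)²)/(6·8·10000) = 184/234375 rad
Superposition: θ = Σ θ_i = 737851/202500000 rad ≈ 0.003644 rad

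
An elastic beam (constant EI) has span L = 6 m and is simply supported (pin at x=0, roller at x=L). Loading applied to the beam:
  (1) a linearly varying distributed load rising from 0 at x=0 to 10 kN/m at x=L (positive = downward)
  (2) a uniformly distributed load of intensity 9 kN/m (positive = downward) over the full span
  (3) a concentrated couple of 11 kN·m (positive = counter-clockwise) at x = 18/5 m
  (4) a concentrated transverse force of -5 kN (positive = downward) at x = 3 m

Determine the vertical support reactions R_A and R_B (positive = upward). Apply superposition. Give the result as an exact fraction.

Load 1 — triangular load w₀=10 kN/m (0→w₀ over full span):
  R_A = w₀L/6 = 10·6/6 = 10 kN
  R_B = w₀L/3 = 10·6/3 = 20 kN
Load 2 — uniform load w=9 kN/m over full span:
  R_A = wL/2 = 9·6/2 = 27 kN
  R_B = wL/2 = 9·6/2 = 27 kN
Load 3 — applied couple M₀=11 kN·m at a=18/5 m (b=L-a=12/5):
  R_A = M₀/L = 11/6 kN
  R_B = -M₀/L = -11/6 kN
Load 4 — point force P=-5 kN at a=3 m (b=L-a=3):
  R_A = Pb/L = (-5)·3/6 = -5/2 kN
  R_B = Pa/L = (-5)·3/6 = -5/2 kN
Superposition: R_A = 109/3 kN, R_B = 128/3 kN

R_A = 109/3 kN, R_B = 128/3 kN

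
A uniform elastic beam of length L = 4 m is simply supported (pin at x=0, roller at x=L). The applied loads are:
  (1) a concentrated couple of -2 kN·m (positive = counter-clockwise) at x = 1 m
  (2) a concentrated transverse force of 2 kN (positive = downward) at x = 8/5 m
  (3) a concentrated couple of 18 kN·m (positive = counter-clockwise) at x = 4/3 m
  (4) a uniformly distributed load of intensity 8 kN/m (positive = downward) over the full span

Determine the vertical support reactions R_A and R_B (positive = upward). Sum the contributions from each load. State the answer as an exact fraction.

R_A = 106/5 kN, R_B = 64/5 kN

Load 1 — applied couple M₀=-2 kN·m at a=1 m (b=L-a=3):
  R_A = M₀/L = (-2)/4 = -1/2 kN
  R_B = -M₀/L = -(-2)/4 = 1/2 kN
Load 2 — point force P=2 kN at a=8/5 m (b=L-a=12/5):
  R_A = Pb/L = 2·(12/5)/4 = 6/5 kN
  R_B = Pa/L = 2·(8/5)/4 = 4/5 kN
Load 3 — applied couple M₀=18 kN·m at a=4/3 m (b=L-a=8/3):
  R_A = M₀/L = 18/4 = 9/2 kN
  R_B = -M₀/L = -18/4 = -9/2 kN
Load 4 — uniform load w=8 kN/m over full span:
  R_A = wL/2 = 8·4/2 = 16 kN
  R_B = wL/2 = 8·4/2 = 16 kN
Superposition: R_A = 106/5 kN, R_B = 64/5 kN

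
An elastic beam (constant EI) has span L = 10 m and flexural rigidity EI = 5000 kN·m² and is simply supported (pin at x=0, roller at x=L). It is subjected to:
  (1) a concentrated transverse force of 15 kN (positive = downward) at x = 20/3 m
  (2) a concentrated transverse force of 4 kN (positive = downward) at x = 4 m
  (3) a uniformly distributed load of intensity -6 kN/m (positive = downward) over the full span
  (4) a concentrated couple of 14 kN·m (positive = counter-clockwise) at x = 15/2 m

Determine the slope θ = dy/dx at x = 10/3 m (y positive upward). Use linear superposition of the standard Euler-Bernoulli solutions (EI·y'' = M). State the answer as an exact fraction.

Load 1 — point force P=15 kN at a=20/3 m (b=L-a=10/3):
  θ_1 = -Pb(L²-b²-3x²)/(6LEI)  [x≤a] = -15·(10/3)·(10²-(10/3)²-3·(10/3)²)/(6·10·5000) = -1/108 rad
Load 2 — point force P=4 kN at a=4 m (b=L-a=6):
  θ_2 = -Pb(L²-b²-3x²)/(6LEI)  [x≤a] = -4·6·(10²-6²-3·(10/3)²)/(6·10·5000) = -23/9375 rad
Load 3 — uniform load w=-6 kN/m over full span:
  θ_3 = -w(L³-6Lx²+4x³)/(24EI) = -(-6)·(10³-6·10·(10/3)²+4·(10/3)³)/(24·5000) = 13/540 rad
Load 4 — applied couple M₀=14 kN·m at a=15/2 m (b=L-a=5/2):
  θ_4 = (M₀x²/(2L)+C₁)/EI  [x≤a] with C₁=M₀(3b²-L²)/(6L)=-455/24 = (14·(10/3)²/(2·10)+(-455/24))/5000 = -161/72000 rad
Superposition: θ = Σ θ_i = 54677/5400000 rad ≈ 0.010125 rad

θ(10/3) = 54677/5400000 rad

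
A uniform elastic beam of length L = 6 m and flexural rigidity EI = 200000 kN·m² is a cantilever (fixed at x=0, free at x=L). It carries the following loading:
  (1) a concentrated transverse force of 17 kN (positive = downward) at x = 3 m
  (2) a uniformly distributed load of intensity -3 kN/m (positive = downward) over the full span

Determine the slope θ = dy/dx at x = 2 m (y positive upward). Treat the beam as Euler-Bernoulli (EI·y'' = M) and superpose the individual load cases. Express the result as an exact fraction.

Load 1 — point force P=17 kN at a=3 m (b=L-a=3):
  θ_1 = -Px(2a-x)/(2EI)  [x≤a] = -17·2·(2·3-2)/(2·200000) = -17/50000 rad
Load 2 — uniform load w=-3 kN/m over full span:
  θ_2 = -wx(x²-3Lx+3L²)/(6EI) = -(-3)·2·(2²-3·6·2+3·6²)/(6·200000) = 19/50000 rad
Superposition: θ = Σ θ_i = 1/25000 rad ≈ 0.000040 rad

θ(2) = 1/25000 rad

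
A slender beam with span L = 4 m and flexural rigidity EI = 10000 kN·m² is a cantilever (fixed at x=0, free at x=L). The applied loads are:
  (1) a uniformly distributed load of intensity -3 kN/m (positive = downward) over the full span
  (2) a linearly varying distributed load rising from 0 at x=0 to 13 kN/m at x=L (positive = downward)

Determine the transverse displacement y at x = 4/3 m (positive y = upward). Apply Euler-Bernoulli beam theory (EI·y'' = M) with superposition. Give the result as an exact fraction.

y(4/3) = -7856/2278125 m

Load 1 — uniform load w=-3 kN/m over full span:
  y_1 = -wx²(x²-4Lx+6L²)/(24EI) = -(-3)·(4/3)²·((4/3)²-4·4·(4/3)+6·4²)/(24·10000) = 86/50625 m
Load 2 — triangular load w₀=13 kN/m (0→w₀ over full span):
  y_2 = (w₀Lx³/12-w₀L²x²/6-w₀x⁵/(120L))/EI = (13·4·(4/3)³/12-13·4²·(4/3)²/6-13·(4/3)⁵/(120·4))/10000 = -11726/2278125 m
Superposition: y = Σ y_i = -7856/2278125 m ≈ -0.003448 m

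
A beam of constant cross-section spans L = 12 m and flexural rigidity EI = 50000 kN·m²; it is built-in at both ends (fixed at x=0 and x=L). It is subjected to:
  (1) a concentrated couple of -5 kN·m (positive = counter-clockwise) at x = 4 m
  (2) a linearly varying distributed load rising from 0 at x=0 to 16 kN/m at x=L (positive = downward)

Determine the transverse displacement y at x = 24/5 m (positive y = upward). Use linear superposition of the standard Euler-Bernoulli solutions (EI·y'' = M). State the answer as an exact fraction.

Load 1 — applied couple M₀=-5 kN·m at a=4 m (b=L-a=8):
  y_1 = (R_Ax³/6 - M_Ax²/2 - M₀(x-a)²/2)/EI  [x>a] with R_A=-5/9, M_A=0 = ((-5/9)·(24/5)³/6 - 0·(24/5)²/2 - (-5)·((24/5)-4)²/2)/50000 = -27/156250 m
Load 2 — triangular load w₀=16 kN/m (0→w₀ over full span):
  y_2 = -w₀x²(L-x)²(x+2L)/(120LEI) = -16·(24/5)²·(12-(24/5))²·((24/5)+2·12)/(120·12·50000) = -373248/48828125 m
Superposition: y = Σ y_i = -763371/97656250 m ≈ -0.007817 m

y(24/5) = -763371/97656250 m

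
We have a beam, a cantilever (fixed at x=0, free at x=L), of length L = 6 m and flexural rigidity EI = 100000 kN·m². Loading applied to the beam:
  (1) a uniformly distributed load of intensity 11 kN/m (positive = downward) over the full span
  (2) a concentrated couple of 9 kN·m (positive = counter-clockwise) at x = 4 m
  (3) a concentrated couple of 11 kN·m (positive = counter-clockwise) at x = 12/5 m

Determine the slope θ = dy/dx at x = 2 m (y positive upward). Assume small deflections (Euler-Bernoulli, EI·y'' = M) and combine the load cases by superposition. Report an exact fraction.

Load 1 — uniform load w=11 kN/m over full span:
  θ_1 = -wx(x²-3Lx+3L²)/(6EI) = -11·2·(2²-3·6·2+3·6²)/(6·100000) = -209/75000 rad
Load 2 — applied couple M₀=9 kN·m at a=4 m (b=L-a=2):
  θ_2 = M₀x/EI  [x≤a] = 9·2/100000 = 9/50000 rad
Load 3 — applied couple M₀=11 kN·m at a=12/5 m (b=L-a=18/5):
  θ_3 = M₀x/EI  [x≤a] = 11·2/100000 = 11/50000 rad
Superposition: θ = Σ θ_i = -179/75000 rad ≈ -0.002387 rad

θ(2) = -179/75000 rad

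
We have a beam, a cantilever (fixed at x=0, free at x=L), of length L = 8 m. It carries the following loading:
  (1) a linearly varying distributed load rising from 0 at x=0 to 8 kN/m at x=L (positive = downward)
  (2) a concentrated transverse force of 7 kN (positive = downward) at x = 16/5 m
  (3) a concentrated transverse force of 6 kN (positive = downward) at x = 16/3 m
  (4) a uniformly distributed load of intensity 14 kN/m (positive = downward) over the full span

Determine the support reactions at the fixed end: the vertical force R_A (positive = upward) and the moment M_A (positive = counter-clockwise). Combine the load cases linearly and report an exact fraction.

Load 1 — triangular load w₀=8 kN/m (0→w₀ over full span):
  R_A = w₀L/2 = 8·8/2 = 32 kN
  M_A = w₀L²/3 = 8·8²/3 = 512/3 kN·m
Load 2 — point force P=7 kN at a=16/5 m (b=L-a=24/5):
  R_A = P = 7 kN
  M_A = Pa = 7·(16/5) = 112/5 kN·m
Load 3 — point force P=6 kN at a=16/3 m (b=L-a=8/3):
  R_A = P = 6 kN
  M_A = Pa = 6·(16/3) = 32 kN·m
Load 4 — uniform load w=14 kN/m over full span:
  R_A = wL = 14·8 = 112 kN
  M_A = wL²/2 = 14·8²/2 = 448 kN·m
Superposition: R_A = 157 kN, M_A = 10096/15 kN·m

R_A = 157 kN, M_A = 10096/15 kN·m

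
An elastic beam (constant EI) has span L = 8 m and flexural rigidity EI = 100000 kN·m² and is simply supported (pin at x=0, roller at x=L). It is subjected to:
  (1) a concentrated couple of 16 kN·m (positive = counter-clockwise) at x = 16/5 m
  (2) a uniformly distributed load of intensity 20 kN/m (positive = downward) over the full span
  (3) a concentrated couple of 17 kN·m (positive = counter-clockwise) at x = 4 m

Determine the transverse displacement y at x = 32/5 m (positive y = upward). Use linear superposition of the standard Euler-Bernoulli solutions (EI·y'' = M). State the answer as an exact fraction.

Load 1 — applied couple M₀=16 kN·m at a=16/5 m (b=L-a=24/5):
  y_1 = (M₀x³/(6L)-M₀(x-a)²/2+C₁x)/EI  [x>a] with C₁=M₀(3b²-L²)/(6L)=128/75 = (16·(32/5)³/(6·8)-16·((32/5)-(16/5))²/2+(128/75)·(32/5))/100000 = 64/390625 m
Load 2 — uniform load w=20 kN/m over full span:
  y_2 = -wx(L³-2Lx²+x³)/(24EI) = -20·(32/5)·(8³-2·8·(32/5)²+(32/5)³)/(24·100000) = -7424/1171875 m
Load 3 — applied couple M₀=17 kN·m at a=4 m (b=L-a=4):
  y_3 = (M₀x³/(6L)-M₀(x-a)²/2+C₁x)/EI  [x>a] with C₁=M₀(3b²-L²)/(6L)=-17/3 = (17·(32/5)³/(6·8)-17·((32/5)-4)²/2+(-17/3)·(32/5))/100000 = 119/1562500 m
Superposition: y = Σ y_i = -28571/4687500 m ≈ -0.006095 m

y(32/5) = -28571/4687500 m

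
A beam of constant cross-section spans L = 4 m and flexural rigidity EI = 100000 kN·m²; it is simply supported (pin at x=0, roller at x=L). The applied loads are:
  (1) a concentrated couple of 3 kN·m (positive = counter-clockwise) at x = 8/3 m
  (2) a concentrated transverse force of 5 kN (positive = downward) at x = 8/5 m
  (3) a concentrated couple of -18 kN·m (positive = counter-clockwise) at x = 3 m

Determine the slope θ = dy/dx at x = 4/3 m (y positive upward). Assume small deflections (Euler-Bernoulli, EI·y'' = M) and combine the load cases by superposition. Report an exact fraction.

θ(4/3) = 263/10000000 rad

Load 1 — applied couple M₀=3 kN·m at a=8/3 m (b=L-a=4/3):
  θ_1 = (M₀x²/(2L)+C₁)/EI  [x≤a] with C₁=M₀(3b²-L²)/(6L)=-4/3 = (3·(4/3)²/(2·4)+(-4/3))/100000 = -1/150000 rad
Load 2 — point force P=5 kN at a=8/5 m (b=L-a=12/5):
  θ_2 = -Pb(L²-b²-3x²)/(6LEI)  [x≤a] = -5·(12/5)·(4²-(12/5)²-3·(4/3)²)/(6·4·100000) = -23/937500 rad
Load 3 — applied couple M₀=-18 kN·m at a=3 m (b=L-a=1):
  θ_3 = (M₀x²/(2L)+C₁)/EI  [x≤a] with C₁=M₀(3b²-L²)/(6L)=39/4 = ((-18)·(4/3)²/(2·4)+(39/4))/100000 = 23/400000 rad
Superposition: θ = Σ θ_i = 263/10000000 rad ≈ 0.000026 rad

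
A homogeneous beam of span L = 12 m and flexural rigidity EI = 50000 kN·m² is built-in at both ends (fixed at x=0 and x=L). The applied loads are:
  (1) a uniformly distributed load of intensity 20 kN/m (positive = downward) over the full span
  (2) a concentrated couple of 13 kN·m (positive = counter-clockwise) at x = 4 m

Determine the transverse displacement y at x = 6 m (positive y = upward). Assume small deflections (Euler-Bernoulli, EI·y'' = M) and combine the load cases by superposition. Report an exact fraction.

Load 1 — uniform load w=20 kN/m over full span:
  y_1 = -wx²(L-x)²/(24EI) = -20·6²·(12-6)²/(24·50000) = -27/1250 m
Load 2 — applied couple M₀=13 kN·m at a=4 m (b=L-a=8):
  y_2 = (R_Ax³/6 - M_Ax²/2 - M₀(x-a)²/2)/EI  [x>a] with R_A=13/9, M_A=0 = ((13/9)·6³/6 - 0·6²/2 - 13·(6-4)²/2)/50000 = 13/25000 m
Superposition: y = Σ y_i = -527/25000 m ≈ -0.021080 m

y(6) = -527/25000 m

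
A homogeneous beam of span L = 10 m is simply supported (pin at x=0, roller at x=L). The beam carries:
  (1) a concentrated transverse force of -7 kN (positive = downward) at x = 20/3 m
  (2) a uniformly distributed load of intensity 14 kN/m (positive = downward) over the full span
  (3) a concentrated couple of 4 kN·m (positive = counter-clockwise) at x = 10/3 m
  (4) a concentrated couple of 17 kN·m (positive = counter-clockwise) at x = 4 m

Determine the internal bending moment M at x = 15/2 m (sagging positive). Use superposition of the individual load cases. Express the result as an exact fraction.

M(15/2) = 343/3 kN·m

Load 1 — point force P=-7 kN at a=20/3 m (b=L-a=10/3):
  M_1 = Pa(L-x)/L  [x>a] = (-7)·(20/3)·(10-(15/2))/10 = -35/3 kN·m
Load 2 — uniform load w=14 kN/m over full span:
  M_2 = wx(L-x)/2 = 14·(15/2)·(10-(15/2))/2 = 525/4 kN·m
Load 3 — applied couple M₀=4 kN·m at a=10/3 m (b=L-a=20/3):
  M_3 = M₀x/L - M₀  [x>a] = 4·(15/2)/10 - 4 = -1 kN·m
Load 4 — applied couple M₀=17 kN·m at a=4 m (b=L-a=6):
  M_4 = M₀x/L - M₀  [x>a] = 17·(15/2)/10 - 17 = -17/4 kN·m
Superposition: M = Σ M_i = 343/3 kN·m ≈ 114.333333 kN·m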